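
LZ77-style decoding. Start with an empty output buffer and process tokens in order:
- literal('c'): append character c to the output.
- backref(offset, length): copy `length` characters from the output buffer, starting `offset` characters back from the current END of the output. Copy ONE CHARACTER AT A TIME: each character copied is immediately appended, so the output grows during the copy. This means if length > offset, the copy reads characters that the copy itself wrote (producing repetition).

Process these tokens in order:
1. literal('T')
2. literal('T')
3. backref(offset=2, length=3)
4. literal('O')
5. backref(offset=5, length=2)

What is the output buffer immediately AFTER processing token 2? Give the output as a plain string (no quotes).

Answer: TT

Derivation:
Token 1: literal('T'). Output: "T"
Token 2: literal('T'). Output: "TT"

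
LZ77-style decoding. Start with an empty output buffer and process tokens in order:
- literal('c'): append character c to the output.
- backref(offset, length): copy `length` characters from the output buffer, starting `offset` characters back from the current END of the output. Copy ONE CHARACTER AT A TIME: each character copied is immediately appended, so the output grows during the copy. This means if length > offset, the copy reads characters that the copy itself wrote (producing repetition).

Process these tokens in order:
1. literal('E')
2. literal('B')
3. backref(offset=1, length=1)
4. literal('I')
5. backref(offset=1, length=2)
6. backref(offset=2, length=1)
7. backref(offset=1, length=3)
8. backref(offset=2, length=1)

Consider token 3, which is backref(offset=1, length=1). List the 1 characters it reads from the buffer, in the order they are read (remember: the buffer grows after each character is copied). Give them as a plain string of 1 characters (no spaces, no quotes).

Answer: B

Derivation:
Token 1: literal('E'). Output: "E"
Token 2: literal('B'). Output: "EB"
Token 3: backref(off=1, len=1). Buffer before: "EB" (len 2)
  byte 1: read out[1]='B', append. Buffer now: "EBB"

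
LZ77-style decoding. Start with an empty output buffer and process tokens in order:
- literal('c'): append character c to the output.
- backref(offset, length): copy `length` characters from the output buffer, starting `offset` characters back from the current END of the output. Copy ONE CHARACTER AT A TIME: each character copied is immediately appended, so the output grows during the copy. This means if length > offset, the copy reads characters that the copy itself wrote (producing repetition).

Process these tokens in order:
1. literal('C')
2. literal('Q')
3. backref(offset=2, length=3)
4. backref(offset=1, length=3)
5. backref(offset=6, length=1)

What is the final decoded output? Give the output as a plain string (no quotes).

Answer: CQCQCCCCC

Derivation:
Token 1: literal('C'). Output: "C"
Token 2: literal('Q'). Output: "CQ"
Token 3: backref(off=2, len=3) (overlapping!). Copied 'CQC' from pos 0. Output: "CQCQC"
Token 4: backref(off=1, len=3) (overlapping!). Copied 'CCC' from pos 4. Output: "CQCQCCCC"
Token 5: backref(off=6, len=1). Copied 'C' from pos 2. Output: "CQCQCCCCC"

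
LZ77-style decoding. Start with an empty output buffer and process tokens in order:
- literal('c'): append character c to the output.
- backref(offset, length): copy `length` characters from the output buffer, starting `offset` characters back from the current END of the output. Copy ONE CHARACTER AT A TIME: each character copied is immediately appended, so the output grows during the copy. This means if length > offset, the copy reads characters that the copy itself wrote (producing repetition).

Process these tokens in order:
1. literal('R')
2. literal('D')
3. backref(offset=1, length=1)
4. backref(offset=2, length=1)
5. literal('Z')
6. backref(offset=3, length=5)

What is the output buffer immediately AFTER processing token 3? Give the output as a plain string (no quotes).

Token 1: literal('R'). Output: "R"
Token 2: literal('D'). Output: "RD"
Token 3: backref(off=1, len=1). Copied 'D' from pos 1. Output: "RDD"

Answer: RDD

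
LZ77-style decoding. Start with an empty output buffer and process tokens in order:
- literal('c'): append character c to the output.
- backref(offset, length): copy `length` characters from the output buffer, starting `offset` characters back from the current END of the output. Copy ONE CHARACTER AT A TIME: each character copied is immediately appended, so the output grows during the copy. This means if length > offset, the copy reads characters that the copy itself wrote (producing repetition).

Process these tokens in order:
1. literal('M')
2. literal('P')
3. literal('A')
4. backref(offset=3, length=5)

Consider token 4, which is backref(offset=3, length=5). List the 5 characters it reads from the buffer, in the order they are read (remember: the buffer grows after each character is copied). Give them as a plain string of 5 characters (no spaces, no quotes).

Answer: MPAMP

Derivation:
Token 1: literal('M'). Output: "M"
Token 2: literal('P'). Output: "MP"
Token 3: literal('A'). Output: "MPA"
Token 4: backref(off=3, len=5). Buffer before: "MPA" (len 3)
  byte 1: read out[0]='M', append. Buffer now: "MPAM"
  byte 2: read out[1]='P', append. Buffer now: "MPAMP"
  byte 3: read out[2]='A', append. Buffer now: "MPAMPA"
  byte 4: read out[3]='M', append. Buffer now: "MPAMPAM"
  byte 5: read out[4]='P', append. Buffer now: "MPAMPAMP"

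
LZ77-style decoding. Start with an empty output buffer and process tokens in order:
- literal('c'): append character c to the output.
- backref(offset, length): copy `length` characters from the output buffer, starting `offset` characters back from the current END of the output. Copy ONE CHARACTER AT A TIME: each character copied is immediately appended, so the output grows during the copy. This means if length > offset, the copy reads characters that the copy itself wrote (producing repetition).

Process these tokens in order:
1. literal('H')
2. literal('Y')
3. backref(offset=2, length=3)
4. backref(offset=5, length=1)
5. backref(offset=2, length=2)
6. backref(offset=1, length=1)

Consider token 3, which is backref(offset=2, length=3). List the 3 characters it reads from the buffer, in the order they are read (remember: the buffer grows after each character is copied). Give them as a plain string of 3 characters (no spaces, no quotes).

Answer: HYH

Derivation:
Token 1: literal('H'). Output: "H"
Token 2: literal('Y'). Output: "HY"
Token 3: backref(off=2, len=3). Buffer before: "HY" (len 2)
  byte 1: read out[0]='H', append. Buffer now: "HYH"
  byte 2: read out[1]='Y', append. Buffer now: "HYHY"
  byte 3: read out[2]='H', append. Buffer now: "HYHYH"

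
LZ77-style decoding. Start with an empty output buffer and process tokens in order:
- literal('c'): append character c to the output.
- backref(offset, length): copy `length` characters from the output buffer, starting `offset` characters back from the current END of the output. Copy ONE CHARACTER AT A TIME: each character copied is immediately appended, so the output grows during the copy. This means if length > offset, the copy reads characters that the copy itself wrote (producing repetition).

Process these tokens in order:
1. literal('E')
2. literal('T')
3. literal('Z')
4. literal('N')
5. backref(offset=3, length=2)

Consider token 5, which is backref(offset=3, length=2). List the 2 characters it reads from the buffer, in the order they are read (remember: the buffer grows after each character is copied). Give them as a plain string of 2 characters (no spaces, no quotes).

Answer: TZ

Derivation:
Token 1: literal('E'). Output: "E"
Token 2: literal('T'). Output: "ET"
Token 3: literal('Z'). Output: "ETZ"
Token 4: literal('N'). Output: "ETZN"
Token 5: backref(off=3, len=2). Buffer before: "ETZN" (len 4)
  byte 1: read out[1]='T', append. Buffer now: "ETZNT"
  byte 2: read out[2]='Z', append. Buffer now: "ETZNTZ"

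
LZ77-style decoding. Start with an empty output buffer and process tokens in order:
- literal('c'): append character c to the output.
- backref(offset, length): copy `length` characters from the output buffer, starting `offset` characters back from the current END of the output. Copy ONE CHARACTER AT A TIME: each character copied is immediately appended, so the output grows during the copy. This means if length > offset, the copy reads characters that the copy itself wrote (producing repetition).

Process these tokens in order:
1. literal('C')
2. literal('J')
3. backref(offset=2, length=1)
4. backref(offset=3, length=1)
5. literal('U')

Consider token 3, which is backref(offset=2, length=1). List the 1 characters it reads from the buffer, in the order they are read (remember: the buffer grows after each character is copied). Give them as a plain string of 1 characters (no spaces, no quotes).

Answer: C

Derivation:
Token 1: literal('C'). Output: "C"
Token 2: literal('J'). Output: "CJ"
Token 3: backref(off=2, len=1). Buffer before: "CJ" (len 2)
  byte 1: read out[0]='C', append. Buffer now: "CJC"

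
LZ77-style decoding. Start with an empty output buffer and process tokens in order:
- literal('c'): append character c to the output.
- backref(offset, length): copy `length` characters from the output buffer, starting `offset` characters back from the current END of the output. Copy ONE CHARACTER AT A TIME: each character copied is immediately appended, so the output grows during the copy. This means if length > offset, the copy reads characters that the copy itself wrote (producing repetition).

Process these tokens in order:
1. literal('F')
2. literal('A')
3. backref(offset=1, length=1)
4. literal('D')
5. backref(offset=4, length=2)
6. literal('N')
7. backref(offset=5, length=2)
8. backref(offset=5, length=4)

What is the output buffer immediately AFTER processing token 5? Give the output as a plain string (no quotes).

Answer: FAADFA

Derivation:
Token 1: literal('F'). Output: "F"
Token 2: literal('A'). Output: "FA"
Token 3: backref(off=1, len=1). Copied 'A' from pos 1. Output: "FAA"
Token 4: literal('D'). Output: "FAAD"
Token 5: backref(off=4, len=2). Copied 'FA' from pos 0. Output: "FAADFA"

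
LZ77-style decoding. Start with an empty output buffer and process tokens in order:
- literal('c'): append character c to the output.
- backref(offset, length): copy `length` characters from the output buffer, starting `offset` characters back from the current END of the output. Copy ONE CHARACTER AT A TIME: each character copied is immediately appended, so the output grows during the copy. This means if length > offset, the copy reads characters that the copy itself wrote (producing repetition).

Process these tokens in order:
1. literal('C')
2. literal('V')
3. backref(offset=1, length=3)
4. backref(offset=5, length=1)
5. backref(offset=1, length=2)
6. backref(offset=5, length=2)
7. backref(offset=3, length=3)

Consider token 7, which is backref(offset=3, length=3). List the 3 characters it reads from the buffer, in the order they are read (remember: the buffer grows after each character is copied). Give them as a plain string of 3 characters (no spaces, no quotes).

Token 1: literal('C'). Output: "C"
Token 2: literal('V'). Output: "CV"
Token 3: backref(off=1, len=3) (overlapping!). Copied 'VVV' from pos 1. Output: "CVVVV"
Token 4: backref(off=5, len=1). Copied 'C' from pos 0. Output: "CVVVVC"
Token 5: backref(off=1, len=2) (overlapping!). Copied 'CC' from pos 5. Output: "CVVVVCCC"
Token 6: backref(off=5, len=2). Copied 'VV' from pos 3. Output: "CVVVVCCCVV"
Token 7: backref(off=3, len=3). Buffer before: "CVVVVCCCVV" (len 10)
  byte 1: read out[7]='C', append. Buffer now: "CVVVVCCCVVC"
  byte 2: read out[8]='V', append. Buffer now: "CVVVVCCCVVCV"
  byte 3: read out[9]='V', append. Buffer now: "CVVVVCCCVVCVV"

Answer: CVV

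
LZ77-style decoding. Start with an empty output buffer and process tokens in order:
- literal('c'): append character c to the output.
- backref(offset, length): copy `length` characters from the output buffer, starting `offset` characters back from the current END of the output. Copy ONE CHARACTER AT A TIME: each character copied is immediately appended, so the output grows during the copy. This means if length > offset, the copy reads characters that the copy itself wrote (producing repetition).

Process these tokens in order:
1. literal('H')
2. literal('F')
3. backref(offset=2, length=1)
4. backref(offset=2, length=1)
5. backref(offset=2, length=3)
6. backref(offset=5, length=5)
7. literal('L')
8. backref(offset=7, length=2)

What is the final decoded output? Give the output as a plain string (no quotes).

Token 1: literal('H'). Output: "H"
Token 2: literal('F'). Output: "HF"
Token 3: backref(off=2, len=1). Copied 'H' from pos 0. Output: "HFH"
Token 4: backref(off=2, len=1). Copied 'F' from pos 1. Output: "HFHF"
Token 5: backref(off=2, len=3) (overlapping!). Copied 'HFH' from pos 2. Output: "HFHFHFH"
Token 6: backref(off=5, len=5). Copied 'HFHFH' from pos 2. Output: "HFHFHFHHFHFH"
Token 7: literal('L'). Output: "HFHFHFHHFHFHL"
Token 8: backref(off=7, len=2). Copied 'HH' from pos 6. Output: "HFHFHFHHFHFHLHH"

Answer: HFHFHFHHFHFHLHH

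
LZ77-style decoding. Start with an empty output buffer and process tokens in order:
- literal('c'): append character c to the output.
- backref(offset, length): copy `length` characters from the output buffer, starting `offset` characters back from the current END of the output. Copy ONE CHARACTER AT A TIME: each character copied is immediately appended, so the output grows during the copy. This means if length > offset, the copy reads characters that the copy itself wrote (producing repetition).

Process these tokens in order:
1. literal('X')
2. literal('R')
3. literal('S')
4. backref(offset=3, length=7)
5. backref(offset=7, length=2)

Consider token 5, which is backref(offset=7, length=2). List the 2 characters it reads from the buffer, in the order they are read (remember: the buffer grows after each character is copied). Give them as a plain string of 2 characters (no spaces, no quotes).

Answer: XR

Derivation:
Token 1: literal('X'). Output: "X"
Token 2: literal('R'). Output: "XR"
Token 3: literal('S'). Output: "XRS"
Token 4: backref(off=3, len=7) (overlapping!). Copied 'XRSXRSX' from pos 0. Output: "XRSXRSXRSX"
Token 5: backref(off=7, len=2). Buffer before: "XRSXRSXRSX" (len 10)
  byte 1: read out[3]='X', append. Buffer now: "XRSXRSXRSXX"
  byte 2: read out[4]='R', append. Buffer now: "XRSXRSXRSXXR"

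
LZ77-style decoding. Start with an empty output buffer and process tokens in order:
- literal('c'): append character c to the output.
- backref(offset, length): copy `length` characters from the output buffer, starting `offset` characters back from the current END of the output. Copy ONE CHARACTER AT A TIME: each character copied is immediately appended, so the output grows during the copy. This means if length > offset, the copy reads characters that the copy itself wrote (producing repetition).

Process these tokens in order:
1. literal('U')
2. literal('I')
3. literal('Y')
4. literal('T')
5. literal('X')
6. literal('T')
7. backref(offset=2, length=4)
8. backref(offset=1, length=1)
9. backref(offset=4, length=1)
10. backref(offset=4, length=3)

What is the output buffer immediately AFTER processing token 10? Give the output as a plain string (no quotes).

Answer: UIYTXTXTXTTTXTT

Derivation:
Token 1: literal('U'). Output: "U"
Token 2: literal('I'). Output: "UI"
Token 3: literal('Y'). Output: "UIY"
Token 4: literal('T'). Output: "UIYT"
Token 5: literal('X'). Output: "UIYTX"
Token 6: literal('T'). Output: "UIYTXT"
Token 7: backref(off=2, len=4) (overlapping!). Copied 'XTXT' from pos 4. Output: "UIYTXTXTXT"
Token 8: backref(off=1, len=1). Copied 'T' from pos 9. Output: "UIYTXTXTXTT"
Token 9: backref(off=4, len=1). Copied 'T' from pos 7. Output: "UIYTXTXTXTTT"
Token 10: backref(off=4, len=3). Copied 'XTT' from pos 8. Output: "UIYTXTXTXTTTXTT"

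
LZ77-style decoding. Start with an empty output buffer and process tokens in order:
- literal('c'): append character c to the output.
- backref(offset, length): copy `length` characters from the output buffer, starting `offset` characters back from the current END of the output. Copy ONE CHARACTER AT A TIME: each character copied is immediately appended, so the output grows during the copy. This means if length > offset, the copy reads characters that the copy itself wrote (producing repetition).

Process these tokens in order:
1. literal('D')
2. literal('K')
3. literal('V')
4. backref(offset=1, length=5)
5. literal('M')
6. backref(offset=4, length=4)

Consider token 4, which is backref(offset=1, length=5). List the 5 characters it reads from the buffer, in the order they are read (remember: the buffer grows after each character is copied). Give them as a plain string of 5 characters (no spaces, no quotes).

Token 1: literal('D'). Output: "D"
Token 2: literal('K'). Output: "DK"
Token 3: literal('V'). Output: "DKV"
Token 4: backref(off=1, len=5). Buffer before: "DKV" (len 3)
  byte 1: read out[2]='V', append. Buffer now: "DKVV"
  byte 2: read out[3]='V', append. Buffer now: "DKVVV"
  byte 3: read out[4]='V', append. Buffer now: "DKVVVV"
  byte 4: read out[5]='V', append. Buffer now: "DKVVVVV"
  byte 5: read out[6]='V', append. Buffer now: "DKVVVVVV"

Answer: VVVVV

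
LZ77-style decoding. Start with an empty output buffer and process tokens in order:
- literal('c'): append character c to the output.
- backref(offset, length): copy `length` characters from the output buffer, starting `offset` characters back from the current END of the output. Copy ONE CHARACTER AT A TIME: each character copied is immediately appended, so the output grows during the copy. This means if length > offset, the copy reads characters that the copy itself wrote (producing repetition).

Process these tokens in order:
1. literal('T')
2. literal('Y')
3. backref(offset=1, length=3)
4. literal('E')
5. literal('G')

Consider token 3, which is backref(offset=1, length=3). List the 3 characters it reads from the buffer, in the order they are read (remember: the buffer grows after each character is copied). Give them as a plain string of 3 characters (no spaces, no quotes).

Answer: YYY

Derivation:
Token 1: literal('T'). Output: "T"
Token 2: literal('Y'). Output: "TY"
Token 3: backref(off=1, len=3). Buffer before: "TY" (len 2)
  byte 1: read out[1]='Y', append. Buffer now: "TYY"
  byte 2: read out[2]='Y', append. Buffer now: "TYYY"
  byte 3: read out[3]='Y', append. Buffer now: "TYYYY"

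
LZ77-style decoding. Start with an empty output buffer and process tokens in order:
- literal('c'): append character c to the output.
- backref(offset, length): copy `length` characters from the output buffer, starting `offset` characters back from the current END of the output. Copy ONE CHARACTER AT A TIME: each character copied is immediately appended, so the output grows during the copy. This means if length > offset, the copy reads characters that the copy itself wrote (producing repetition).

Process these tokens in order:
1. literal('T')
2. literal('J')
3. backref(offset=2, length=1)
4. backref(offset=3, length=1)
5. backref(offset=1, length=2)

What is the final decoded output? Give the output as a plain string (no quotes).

Token 1: literal('T'). Output: "T"
Token 2: literal('J'). Output: "TJ"
Token 3: backref(off=2, len=1). Copied 'T' from pos 0. Output: "TJT"
Token 4: backref(off=3, len=1). Copied 'T' from pos 0. Output: "TJTT"
Token 5: backref(off=1, len=2) (overlapping!). Copied 'TT' from pos 3. Output: "TJTTTT"

Answer: TJTTTT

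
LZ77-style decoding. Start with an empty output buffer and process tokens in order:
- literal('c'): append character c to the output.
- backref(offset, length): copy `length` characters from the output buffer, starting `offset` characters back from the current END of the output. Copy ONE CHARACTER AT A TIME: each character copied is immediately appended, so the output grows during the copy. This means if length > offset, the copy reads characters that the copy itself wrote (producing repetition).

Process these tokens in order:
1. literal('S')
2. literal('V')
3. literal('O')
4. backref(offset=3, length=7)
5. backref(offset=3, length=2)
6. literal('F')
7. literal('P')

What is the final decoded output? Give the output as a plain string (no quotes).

Token 1: literal('S'). Output: "S"
Token 2: literal('V'). Output: "SV"
Token 3: literal('O'). Output: "SVO"
Token 4: backref(off=3, len=7) (overlapping!). Copied 'SVOSVOS' from pos 0. Output: "SVOSVOSVOS"
Token 5: backref(off=3, len=2). Copied 'VO' from pos 7. Output: "SVOSVOSVOSVO"
Token 6: literal('F'). Output: "SVOSVOSVOSVOF"
Token 7: literal('P'). Output: "SVOSVOSVOSVOFP"

Answer: SVOSVOSVOSVOFP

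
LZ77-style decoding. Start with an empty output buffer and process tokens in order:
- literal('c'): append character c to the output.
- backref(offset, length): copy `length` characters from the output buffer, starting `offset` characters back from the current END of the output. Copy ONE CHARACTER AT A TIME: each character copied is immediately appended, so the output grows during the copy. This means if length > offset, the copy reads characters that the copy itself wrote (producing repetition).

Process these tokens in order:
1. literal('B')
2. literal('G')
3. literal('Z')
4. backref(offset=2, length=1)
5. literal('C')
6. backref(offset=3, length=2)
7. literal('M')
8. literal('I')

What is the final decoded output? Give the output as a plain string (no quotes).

Token 1: literal('B'). Output: "B"
Token 2: literal('G'). Output: "BG"
Token 3: literal('Z'). Output: "BGZ"
Token 4: backref(off=2, len=1). Copied 'G' from pos 1. Output: "BGZG"
Token 5: literal('C'). Output: "BGZGC"
Token 6: backref(off=3, len=2). Copied 'ZG' from pos 2. Output: "BGZGCZG"
Token 7: literal('M'). Output: "BGZGCZGM"
Token 8: literal('I'). Output: "BGZGCZGMI"

Answer: BGZGCZGMI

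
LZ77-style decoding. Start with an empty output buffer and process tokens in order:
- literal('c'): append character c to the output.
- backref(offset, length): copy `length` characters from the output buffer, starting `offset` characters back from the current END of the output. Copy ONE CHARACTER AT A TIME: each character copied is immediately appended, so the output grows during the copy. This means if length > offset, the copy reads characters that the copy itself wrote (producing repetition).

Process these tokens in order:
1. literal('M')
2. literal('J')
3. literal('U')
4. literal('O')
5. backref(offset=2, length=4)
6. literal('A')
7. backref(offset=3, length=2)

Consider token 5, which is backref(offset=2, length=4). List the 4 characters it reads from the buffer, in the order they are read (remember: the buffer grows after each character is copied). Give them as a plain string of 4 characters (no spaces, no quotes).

Answer: UOUO

Derivation:
Token 1: literal('M'). Output: "M"
Token 2: literal('J'). Output: "MJ"
Token 3: literal('U'). Output: "MJU"
Token 4: literal('O'). Output: "MJUO"
Token 5: backref(off=2, len=4). Buffer before: "MJUO" (len 4)
  byte 1: read out[2]='U', append. Buffer now: "MJUOU"
  byte 2: read out[3]='O', append. Buffer now: "MJUOUO"
  byte 3: read out[4]='U', append. Buffer now: "MJUOUOU"
  byte 4: read out[5]='O', append. Buffer now: "MJUOUOUO"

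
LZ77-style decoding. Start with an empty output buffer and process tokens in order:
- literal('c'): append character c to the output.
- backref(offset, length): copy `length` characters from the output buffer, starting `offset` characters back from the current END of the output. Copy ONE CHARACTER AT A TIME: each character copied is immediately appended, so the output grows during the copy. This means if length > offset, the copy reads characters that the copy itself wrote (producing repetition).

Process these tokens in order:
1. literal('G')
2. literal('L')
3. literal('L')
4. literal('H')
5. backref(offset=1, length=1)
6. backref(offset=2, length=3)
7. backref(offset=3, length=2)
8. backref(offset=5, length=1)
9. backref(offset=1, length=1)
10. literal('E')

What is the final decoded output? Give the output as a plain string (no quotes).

Answer: GLLHHHHHHHHHE

Derivation:
Token 1: literal('G'). Output: "G"
Token 2: literal('L'). Output: "GL"
Token 3: literal('L'). Output: "GLL"
Token 4: literal('H'). Output: "GLLH"
Token 5: backref(off=1, len=1). Copied 'H' from pos 3. Output: "GLLHH"
Token 6: backref(off=2, len=3) (overlapping!). Copied 'HHH' from pos 3. Output: "GLLHHHHH"
Token 7: backref(off=3, len=2). Copied 'HH' from pos 5. Output: "GLLHHHHHHH"
Token 8: backref(off=5, len=1). Copied 'H' from pos 5. Output: "GLLHHHHHHHH"
Token 9: backref(off=1, len=1). Copied 'H' from pos 10. Output: "GLLHHHHHHHHH"
Token 10: literal('E'). Output: "GLLHHHHHHHHHE"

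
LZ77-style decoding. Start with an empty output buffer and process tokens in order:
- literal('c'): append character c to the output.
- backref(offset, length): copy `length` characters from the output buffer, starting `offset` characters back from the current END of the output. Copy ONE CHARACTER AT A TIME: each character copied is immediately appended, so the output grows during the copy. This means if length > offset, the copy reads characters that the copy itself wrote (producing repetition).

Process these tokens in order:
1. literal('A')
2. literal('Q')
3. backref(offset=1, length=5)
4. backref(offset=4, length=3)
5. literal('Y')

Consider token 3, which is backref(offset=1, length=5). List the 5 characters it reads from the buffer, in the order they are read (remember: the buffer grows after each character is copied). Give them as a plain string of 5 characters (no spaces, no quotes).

Answer: QQQQQ

Derivation:
Token 1: literal('A'). Output: "A"
Token 2: literal('Q'). Output: "AQ"
Token 3: backref(off=1, len=5). Buffer before: "AQ" (len 2)
  byte 1: read out[1]='Q', append. Buffer now: "AQQ"
  byte 2: read out[2]='Q', append. Buffer now: "AQQQ"
  byte 3: read out[3]='Q', append. Buffer now: "AQQQQ"
  byte 4: read out[4]='Q', append. Buffer now: "AQQQQQ"
  byte 5: read out[5]='Q', append. Buffer now: "AQQQQQQ"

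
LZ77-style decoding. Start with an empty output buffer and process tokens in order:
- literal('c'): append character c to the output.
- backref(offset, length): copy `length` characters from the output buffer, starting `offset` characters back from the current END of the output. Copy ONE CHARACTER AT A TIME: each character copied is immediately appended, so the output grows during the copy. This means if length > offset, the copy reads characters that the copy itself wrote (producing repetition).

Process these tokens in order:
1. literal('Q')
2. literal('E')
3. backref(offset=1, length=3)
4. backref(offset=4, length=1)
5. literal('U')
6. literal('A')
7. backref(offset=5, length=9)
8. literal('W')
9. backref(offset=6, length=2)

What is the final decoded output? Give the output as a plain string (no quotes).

Answer: QEEEEEUAEEEUAEEEUWAE

Derivation:
Token 1: literal('Q'). Output: "Q"
Token 2: literal('E'). Output: "QE"
Token 3: backref(off=1, len=3) (overlapping!). Copied 'EEE' from pos 1. Output: "QEEEE"
Token 4: backref(off=4, len=1). Copied 'E' from pos 1. Output: "QEEEEE"
Token 5: literal('U'). Output: "QEEEEEU"
Token 6: literal('A'). Output: "QEEEEEUA"
Token 7: backref(off=5, len=9) (overlapping!). Copied 'EEEUAEEEU' from pos 3. Output: "QEEEEEUAEEEUAEEEU"
Token 8: literal('W'). Output: "QEEEEEUAEEEUAEEEUW"
Token 9: backref(off=6, len=2). Copied 'AE' from pos 12. Output: "QEEEEEUAEEEUAEEEUWAE"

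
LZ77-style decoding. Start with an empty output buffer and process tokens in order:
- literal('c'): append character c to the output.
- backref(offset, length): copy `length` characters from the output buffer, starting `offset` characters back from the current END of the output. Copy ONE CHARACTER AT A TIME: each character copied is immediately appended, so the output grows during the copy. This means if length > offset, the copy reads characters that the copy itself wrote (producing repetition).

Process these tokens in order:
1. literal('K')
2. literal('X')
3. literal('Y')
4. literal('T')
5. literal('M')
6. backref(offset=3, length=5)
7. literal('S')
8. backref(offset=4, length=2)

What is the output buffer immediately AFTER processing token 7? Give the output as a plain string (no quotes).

Answer: KXYTMYTMYTS

Derivation:
Token 1: literal('K'). Output: "K"
Token 2: literal('X'). Output: "KX"
Token 3: literal('Y'). Output: "KXY"
Token 4: literal('T'). Output: "KXYT"
Token 5: literal('M'). Output: "KXYTM"
Token 6: backref(off=3, len=5) (overlapping!). Copied 'YTMYT' from pos 2. Output: "KXYTMYTMYT"
Token 7: literal('S'). Output: "KXYTMYTMYTS"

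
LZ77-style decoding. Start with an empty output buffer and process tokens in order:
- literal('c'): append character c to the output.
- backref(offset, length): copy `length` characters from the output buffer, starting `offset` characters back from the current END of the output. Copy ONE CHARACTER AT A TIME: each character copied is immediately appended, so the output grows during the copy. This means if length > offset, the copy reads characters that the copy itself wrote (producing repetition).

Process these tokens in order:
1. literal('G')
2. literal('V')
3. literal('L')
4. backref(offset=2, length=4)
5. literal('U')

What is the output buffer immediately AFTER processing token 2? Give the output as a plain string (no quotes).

Token 1: literal('G'). Output: "G"
Token 2: literal('V'). Output: "GV"

Answer: GV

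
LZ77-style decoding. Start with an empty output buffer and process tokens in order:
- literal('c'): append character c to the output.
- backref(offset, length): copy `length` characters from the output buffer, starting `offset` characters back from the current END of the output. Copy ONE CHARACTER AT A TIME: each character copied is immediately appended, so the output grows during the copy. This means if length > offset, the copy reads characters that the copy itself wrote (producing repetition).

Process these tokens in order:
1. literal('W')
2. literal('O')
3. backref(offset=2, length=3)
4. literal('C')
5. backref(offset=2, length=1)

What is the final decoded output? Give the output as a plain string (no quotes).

Token 1: literal('W'). Output: "W"
Token 2: literal('O'). Output: "WO"
Token 3: backref(off=2, len=3) (overlapping!). Copied 'WOW' from pos 0. Output: "WOWOW"
Token 4: literal('C'). Output: "WOWOWC"
Token 5: backref(off=2, len=1). Copied 'W' from pos 4. Output: "WOWOWCW"

Answer: WOWOWCW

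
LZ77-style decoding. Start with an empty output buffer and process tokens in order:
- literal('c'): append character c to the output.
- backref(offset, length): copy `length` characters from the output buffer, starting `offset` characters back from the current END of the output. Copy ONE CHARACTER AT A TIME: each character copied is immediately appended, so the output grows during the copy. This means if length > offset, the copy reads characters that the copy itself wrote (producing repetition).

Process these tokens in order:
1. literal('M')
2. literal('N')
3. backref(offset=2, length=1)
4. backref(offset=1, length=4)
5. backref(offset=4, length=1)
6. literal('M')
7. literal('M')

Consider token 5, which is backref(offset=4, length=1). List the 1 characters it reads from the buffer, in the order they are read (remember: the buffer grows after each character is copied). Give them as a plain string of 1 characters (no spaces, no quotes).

Token 1: literal('M'). Output: "M"
Token 2: literal('N'). Output: "MN"
Token 3: backref(off=2, len=1). Copied 'M' from pos 0. Output: "MNM"
Token 4: backref(off=1, len=4) (overlapping!). Copied 'MMMM' from pos 2. Output: "MNMMMMM"
Token 5: backref(off=4, len=1). Buffer before: "MNMMMMM" (len 7)
  byte 1: read out[3]='M', append. Buffer now: "MNMMMMMM"

Answer: M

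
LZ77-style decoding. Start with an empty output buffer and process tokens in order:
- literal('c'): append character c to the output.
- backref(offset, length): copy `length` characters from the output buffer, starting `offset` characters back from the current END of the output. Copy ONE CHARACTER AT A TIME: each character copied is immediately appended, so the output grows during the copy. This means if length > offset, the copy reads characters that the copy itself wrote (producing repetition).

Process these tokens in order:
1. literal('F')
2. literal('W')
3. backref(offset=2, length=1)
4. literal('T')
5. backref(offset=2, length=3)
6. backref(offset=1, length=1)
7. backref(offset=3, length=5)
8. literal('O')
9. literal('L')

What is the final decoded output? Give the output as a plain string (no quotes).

Token 1: literal('F'). Output: "F"
Token 2: literal('W'). Output: "FW"
Token 3: backref(off=2, len=1). Copied 'F' from pos 0. Output: "FWF"
Token 4: literal('T'). Output: "FWFT"
Token 5: backref(off=2, len=3) (overlapping!). Copied 'FTF' from pos 2. Output: "FWFTFTF"
Token 6: backref(off=1, len=1). Copied 'F' from pos 6. Output: "FWFTFTFF"
Token 7: backref(off=3, len=5) (overlapping!). Copied 'TFFTF' from pos 5. Output: "FWFTFTFFTFFTF"
Token 8: literal('O'). Output: "FWFTFTFFTFFTFO"
Token 9: literal('L'). Output: "FWFTFTFFTFFTFOL"

Answer: FWFTFTFFTFFTFOL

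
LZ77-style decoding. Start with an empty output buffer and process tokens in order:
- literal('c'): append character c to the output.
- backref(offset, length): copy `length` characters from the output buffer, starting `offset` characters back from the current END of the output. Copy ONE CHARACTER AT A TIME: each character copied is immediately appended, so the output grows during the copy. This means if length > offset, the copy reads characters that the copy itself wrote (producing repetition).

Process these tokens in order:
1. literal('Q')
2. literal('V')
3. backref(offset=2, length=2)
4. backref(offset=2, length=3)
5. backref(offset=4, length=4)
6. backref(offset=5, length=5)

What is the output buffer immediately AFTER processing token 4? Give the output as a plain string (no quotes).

Answer: QVQVQVQ

Derivation:
Token 1: literal('Q'). Output: "Q"
Token 2: literal('V'). Output: "QV"
Token 3: backref(off=2, len=2). Copied 'QV' from pos 0. Output: "QVQV"
Token 4: backref(off=2, len=3) (overlapping!). Copied 'QVQ' from pos 2. Output: "QVQVQVQ"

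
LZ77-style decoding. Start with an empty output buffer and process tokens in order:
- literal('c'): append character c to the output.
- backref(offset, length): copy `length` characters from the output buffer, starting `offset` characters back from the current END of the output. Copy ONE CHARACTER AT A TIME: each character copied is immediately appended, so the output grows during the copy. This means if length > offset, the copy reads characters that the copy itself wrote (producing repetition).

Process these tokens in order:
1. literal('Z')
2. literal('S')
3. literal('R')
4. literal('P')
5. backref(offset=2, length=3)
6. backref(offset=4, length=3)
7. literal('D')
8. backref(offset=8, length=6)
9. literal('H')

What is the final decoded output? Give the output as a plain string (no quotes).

Token 1: literal('Z'). Output: "Z"
Token 2: literal('S'). Output: "ZS"
Token 3: literal('R'). Output: "ZSR"
Token 4: literal('P'). Output: "ZSRP"
Token 5: backref(off=2, len=3) (overlapping!). Copied 'RPR' from pos 2. Output: "ZSRPRPR"
Token 6: backref(off=4, len=3). Copied 'PRP' from pos 3. Output: "ZSRPRPRPRP"
Token 7: literal('D'). Output: "ZSRPRPRPRPD"
Token 8: backref(off=8, len=6). Copied 'PRPRPR' from pos 3. Output: "ZSRPRPRPRPDPRPRPR"
Token 9: literal('H'). Output: "ZSRPRPRPRPDPRPRPRH"

Answer: ZSRPRPRPRPDPRPRPRH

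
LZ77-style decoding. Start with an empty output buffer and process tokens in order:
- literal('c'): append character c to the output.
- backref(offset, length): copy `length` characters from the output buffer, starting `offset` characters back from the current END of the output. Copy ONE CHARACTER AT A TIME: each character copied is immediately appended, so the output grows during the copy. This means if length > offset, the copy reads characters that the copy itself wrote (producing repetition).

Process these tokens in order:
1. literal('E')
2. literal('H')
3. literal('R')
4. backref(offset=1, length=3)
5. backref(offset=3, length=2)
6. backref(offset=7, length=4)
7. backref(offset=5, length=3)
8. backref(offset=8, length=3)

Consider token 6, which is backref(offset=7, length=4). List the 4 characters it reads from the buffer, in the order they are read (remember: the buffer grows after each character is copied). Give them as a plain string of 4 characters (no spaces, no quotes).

Token 1: literal('E'). Output: "E"
Token 2: literal('H'). Output: "EH"
Token 3: literal('R'). Output: "EHR"
Token 4: backref(off=1, len=3) (overlapping!). Copied 'RRR' from pos 2. Output: "EHRRRR"
Token 5: backref(off=3, len=2). Copied 'RR' from pos 3. Output: "EHRRRRRR"
Token 6: backref(off=7, len=4). Buffer before: "EHRRRRRR" (len 8)
  byte 1: read out[1]='H', append. Buffer now: "EHRRRRRRH"
  byte 2: read out[2]='R', append. Buffer now: "EHRRRRRRHR"
  byte 3: read out[3]='R', append. Buffer now: "EHRRRRRRHRR"
  byte 4: read out[4]='R', append. Buffer now: "EHRRRRRRHRRR"

Answer: HRRR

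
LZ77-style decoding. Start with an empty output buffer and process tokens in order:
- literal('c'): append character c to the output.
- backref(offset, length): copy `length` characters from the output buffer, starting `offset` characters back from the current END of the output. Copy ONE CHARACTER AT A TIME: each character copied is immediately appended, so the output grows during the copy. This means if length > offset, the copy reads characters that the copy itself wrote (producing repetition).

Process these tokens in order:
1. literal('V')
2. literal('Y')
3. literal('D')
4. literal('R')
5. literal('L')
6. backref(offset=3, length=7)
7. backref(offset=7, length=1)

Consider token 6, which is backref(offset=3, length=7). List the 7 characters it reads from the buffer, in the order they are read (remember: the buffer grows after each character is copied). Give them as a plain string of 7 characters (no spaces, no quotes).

Answer: DRLDRLD

Derivation:
Token 1: literal('V'). Output: "V"
Token 2: literal('Y'). Output: "VY"
Token 3: literal('D'). Output: "VYD"
Token 4: literal('R'). Output: "VYDR"
Token 5: literal('L'). Output: "VYDRL"
Token 6: backref(off=3, len=7). Buffer before: "VYDRL" (len 5)
  byte 1: read out[2]='D', append. Buffer now: "VYDRLD"
  byte 2: read out[3]='R', append. Buffer now: "VYDRLDR"
  byte 3: read out[4]='L', append. Buffer now: "VYDRLDRL"
  byte 4: read out[5]='D', append. Buffer now: "VYDRLDRLD"
  byte 5: read out[6]='R', append. Buffer now: "VYDRLDRLDR"
  byte 6: read out[7]='L', append. Buffer now: "VYDRLDRLDRL"
  byte 7: read out[8]='D', append. Buffer now: "VYDRLDRLDRLD"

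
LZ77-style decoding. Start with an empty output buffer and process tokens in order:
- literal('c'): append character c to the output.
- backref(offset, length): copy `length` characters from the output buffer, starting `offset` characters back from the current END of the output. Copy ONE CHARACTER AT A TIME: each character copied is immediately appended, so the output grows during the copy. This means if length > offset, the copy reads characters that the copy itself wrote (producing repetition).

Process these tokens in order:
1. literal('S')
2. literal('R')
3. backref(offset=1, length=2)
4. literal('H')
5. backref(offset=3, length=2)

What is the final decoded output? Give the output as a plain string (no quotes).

Answer: SRRRHRR

Derivation:
Token 1: literal('S'). Output: "S"
Token 2: literal('R'). Output: "SR"
Token 3: backref(off=1, len=2) (overlapping!). Copied 'RR' from pos 1. Output: "SRRR"
Token 4: literal('H'). Output: "SRRRH"
Token 5: backref(off=3, len=2). Copied 'RR' from pos 2. Output: "SRRRHRR"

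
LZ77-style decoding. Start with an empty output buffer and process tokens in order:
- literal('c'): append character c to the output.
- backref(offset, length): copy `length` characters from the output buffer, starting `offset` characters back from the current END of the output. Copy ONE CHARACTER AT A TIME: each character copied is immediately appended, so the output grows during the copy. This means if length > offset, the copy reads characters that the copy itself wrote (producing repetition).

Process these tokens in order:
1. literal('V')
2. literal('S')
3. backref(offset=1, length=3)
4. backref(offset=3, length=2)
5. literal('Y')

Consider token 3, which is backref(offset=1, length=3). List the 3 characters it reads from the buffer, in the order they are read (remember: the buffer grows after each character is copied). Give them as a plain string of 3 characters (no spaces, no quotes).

Answer: SSS

Derivation:
Token 1: literal('V'). Output: "V"
Token 2: literal('S'). Output: "VS"
Token 3: backref(off=1, len=3). Buffer before: "VS" (len 2)
  byte 1: read out[1]='S', append. Buffer now: "VSS"
  byte 2: read out[2]='S', append. Buffer now: "VSSS"
  byte 3: read out[3]='S', append. Buffer now: "VSSSS"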